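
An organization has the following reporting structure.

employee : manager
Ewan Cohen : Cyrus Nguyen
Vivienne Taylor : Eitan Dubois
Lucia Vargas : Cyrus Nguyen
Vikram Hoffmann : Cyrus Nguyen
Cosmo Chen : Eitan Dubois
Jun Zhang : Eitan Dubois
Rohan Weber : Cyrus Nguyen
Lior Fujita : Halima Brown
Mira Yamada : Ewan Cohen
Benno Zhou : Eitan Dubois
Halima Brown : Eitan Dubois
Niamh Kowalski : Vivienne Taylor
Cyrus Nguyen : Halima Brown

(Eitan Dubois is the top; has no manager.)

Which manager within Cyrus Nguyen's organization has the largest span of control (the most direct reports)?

Direct-report counts within Cyrus Nguyen's organization: Cyrus Nguyen has 4; Ewan Cohen has 1. The largest is 4, held by Cyrus Nguyen.

Cyrus Nguyen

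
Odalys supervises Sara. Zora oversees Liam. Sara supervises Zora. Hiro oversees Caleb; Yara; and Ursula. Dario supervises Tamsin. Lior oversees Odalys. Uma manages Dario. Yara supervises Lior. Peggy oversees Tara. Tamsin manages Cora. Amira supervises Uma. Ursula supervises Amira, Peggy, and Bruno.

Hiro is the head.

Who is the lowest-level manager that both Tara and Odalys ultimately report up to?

Tara's chain of managers is Peggy, Ursula, Hiro. Odalys's chain of managers is Lior, Yara, Hiro. The first manager that appears in both chains is Hiro.

Hiro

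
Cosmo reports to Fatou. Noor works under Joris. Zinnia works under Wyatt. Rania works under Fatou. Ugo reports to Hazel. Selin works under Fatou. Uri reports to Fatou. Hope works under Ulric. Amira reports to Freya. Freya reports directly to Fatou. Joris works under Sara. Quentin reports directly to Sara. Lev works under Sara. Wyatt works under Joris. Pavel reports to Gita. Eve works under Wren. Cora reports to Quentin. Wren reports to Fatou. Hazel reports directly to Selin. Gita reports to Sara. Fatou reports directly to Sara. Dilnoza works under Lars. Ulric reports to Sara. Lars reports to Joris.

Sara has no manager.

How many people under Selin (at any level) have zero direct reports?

The only person in Selin's organization with no one reporting to them is Ugo. That is 1.

1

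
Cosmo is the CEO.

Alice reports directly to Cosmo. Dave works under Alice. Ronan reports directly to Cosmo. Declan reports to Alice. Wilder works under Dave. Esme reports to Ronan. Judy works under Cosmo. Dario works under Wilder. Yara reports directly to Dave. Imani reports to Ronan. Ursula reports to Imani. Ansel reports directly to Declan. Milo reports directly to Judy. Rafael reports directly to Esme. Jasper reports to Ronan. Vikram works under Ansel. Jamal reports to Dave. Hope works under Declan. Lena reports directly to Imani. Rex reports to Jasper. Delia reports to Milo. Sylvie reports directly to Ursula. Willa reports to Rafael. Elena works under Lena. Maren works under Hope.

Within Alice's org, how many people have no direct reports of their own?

The people in Alice's organization with no one reporting to them are Maren, Vikram, Jamal, Yara, Dario. That is 5.

5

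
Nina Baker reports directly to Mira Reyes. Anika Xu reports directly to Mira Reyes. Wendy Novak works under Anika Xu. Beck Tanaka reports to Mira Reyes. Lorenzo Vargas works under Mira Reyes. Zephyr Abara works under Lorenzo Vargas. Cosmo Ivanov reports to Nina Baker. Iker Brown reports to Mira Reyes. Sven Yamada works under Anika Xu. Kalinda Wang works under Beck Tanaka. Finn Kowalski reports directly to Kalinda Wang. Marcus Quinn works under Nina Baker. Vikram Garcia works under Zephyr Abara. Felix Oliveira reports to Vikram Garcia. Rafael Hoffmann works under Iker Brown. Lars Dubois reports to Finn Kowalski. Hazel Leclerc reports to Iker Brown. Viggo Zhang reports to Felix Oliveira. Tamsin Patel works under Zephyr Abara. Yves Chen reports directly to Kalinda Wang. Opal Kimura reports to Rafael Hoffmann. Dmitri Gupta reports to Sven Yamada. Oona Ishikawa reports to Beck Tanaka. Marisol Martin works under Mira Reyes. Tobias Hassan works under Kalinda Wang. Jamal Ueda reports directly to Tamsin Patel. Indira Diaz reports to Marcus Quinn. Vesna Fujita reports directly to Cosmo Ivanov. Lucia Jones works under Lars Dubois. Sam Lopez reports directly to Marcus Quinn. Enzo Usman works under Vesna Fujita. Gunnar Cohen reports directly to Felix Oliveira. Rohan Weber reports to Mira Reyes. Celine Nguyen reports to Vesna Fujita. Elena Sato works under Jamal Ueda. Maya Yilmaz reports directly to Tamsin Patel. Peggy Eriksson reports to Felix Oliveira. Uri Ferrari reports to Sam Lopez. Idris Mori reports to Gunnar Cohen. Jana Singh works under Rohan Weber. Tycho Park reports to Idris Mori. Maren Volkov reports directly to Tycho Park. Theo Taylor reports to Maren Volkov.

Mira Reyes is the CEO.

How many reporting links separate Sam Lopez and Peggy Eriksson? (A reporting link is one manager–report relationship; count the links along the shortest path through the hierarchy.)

8

Sam Lopez is 3 levels below Mira Reyes, and Peggy Eriksson is 5 levels below Mira Reyes (their lowest common manager). The shortest path runs up from Sam Lopez to Mira Reyes and back down to Peggy Eriksson: 3 + 5 = 8 links.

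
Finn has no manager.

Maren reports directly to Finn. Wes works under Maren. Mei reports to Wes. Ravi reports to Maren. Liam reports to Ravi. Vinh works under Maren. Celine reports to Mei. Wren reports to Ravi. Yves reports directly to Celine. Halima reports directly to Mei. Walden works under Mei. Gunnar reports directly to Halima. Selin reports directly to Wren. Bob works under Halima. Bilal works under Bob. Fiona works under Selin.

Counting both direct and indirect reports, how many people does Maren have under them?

15

Maren directly manages Wes, Ravi, Vinh. Under Wes: Mei, Walden, Halima, Bob, Bilal, Gunnar, Celine, Yves (8). Under Ravi: Wren, Selin, Fiona, Liam (4). Vinh has no reports. So Maren's organization is 3 direct reports plus everyone under them: 9 + 5 + 1 = 15.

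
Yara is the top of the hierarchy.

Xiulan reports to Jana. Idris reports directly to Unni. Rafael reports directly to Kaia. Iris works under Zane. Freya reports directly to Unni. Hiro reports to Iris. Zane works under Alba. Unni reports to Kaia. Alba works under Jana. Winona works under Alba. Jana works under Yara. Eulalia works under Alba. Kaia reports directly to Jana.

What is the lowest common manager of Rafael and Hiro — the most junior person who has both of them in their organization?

Jana

Rafael's chain of managers is Kaia, Jana, Yara. Hiro's chain of managers is Iris, Zane, Alba, Jana, Yara. The first manager that appears in both chains is Jana.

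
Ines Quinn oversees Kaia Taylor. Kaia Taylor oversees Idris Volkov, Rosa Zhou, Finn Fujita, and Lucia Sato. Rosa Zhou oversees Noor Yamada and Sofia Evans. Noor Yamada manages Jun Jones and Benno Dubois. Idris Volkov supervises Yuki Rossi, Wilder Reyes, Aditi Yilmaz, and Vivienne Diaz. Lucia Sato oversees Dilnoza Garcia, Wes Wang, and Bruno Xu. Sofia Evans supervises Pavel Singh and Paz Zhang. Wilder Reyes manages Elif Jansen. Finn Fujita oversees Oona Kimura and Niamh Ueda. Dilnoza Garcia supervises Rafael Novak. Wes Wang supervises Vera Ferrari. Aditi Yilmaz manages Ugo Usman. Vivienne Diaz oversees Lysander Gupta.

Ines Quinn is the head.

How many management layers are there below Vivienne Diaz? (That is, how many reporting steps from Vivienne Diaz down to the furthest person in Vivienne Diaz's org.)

The longest chain under Vivienne Diaz runs Vivienne Diaz → Lysander Gupta, which is 1 level below Vivienne Diaz.

1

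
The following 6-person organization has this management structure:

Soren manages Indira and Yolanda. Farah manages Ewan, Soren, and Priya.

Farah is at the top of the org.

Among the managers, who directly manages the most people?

Farah

Direct-report counts: Farah has 3; Soren has 2. The largest is 3, held by Farah.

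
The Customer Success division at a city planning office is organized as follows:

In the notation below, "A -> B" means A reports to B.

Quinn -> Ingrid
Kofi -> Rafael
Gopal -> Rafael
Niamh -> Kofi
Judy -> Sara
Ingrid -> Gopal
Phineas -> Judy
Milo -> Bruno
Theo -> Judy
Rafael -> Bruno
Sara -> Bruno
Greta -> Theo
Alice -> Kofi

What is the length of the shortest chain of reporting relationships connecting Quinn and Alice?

Quinn is 3 levels below Rafael, and Alice is 2 levels below Rafael (their lowest common manager). The shortest path runs up from Quinn to Rafael and back down to Alice: 3 + 2 = 5 links.

5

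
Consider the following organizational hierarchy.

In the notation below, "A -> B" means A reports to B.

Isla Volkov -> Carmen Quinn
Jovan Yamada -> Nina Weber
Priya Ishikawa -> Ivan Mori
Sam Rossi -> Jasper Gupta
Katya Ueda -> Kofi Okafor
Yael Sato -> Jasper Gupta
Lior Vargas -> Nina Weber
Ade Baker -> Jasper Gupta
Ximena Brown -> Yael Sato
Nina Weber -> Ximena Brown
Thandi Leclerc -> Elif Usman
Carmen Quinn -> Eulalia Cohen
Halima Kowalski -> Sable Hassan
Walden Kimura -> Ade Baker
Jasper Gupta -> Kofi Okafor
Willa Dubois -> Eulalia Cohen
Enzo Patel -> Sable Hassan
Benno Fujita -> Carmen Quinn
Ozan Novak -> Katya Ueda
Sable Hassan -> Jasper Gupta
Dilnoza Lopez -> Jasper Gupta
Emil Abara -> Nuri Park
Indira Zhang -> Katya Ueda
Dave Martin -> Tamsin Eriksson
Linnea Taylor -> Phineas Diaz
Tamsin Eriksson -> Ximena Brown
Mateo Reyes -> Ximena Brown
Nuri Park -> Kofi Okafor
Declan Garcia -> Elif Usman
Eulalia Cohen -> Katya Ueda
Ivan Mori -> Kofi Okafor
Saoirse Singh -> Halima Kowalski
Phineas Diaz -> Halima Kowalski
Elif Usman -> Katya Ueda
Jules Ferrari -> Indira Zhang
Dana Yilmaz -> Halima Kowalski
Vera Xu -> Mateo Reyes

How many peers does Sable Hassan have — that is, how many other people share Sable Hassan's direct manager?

Sable Hassan reports to Jasper Gupta. Jasper Gupta's other direct reports are Yael Sato, Sam Rossi, Ade Baker, Dilnoza Lopez — 4 peers.

4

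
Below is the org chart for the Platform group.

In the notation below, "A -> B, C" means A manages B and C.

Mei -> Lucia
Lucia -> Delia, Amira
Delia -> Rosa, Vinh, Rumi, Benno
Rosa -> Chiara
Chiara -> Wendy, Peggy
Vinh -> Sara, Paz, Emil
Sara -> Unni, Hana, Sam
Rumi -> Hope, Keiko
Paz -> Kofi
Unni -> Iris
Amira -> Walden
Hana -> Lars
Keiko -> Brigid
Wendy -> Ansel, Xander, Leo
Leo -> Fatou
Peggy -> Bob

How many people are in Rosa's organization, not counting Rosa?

Rosa directly manages Chiara. Under Chiara: Peggy, Bob, Wendy, Leo, Fatou, Xander, Ansel (7). That's 8 in total.

8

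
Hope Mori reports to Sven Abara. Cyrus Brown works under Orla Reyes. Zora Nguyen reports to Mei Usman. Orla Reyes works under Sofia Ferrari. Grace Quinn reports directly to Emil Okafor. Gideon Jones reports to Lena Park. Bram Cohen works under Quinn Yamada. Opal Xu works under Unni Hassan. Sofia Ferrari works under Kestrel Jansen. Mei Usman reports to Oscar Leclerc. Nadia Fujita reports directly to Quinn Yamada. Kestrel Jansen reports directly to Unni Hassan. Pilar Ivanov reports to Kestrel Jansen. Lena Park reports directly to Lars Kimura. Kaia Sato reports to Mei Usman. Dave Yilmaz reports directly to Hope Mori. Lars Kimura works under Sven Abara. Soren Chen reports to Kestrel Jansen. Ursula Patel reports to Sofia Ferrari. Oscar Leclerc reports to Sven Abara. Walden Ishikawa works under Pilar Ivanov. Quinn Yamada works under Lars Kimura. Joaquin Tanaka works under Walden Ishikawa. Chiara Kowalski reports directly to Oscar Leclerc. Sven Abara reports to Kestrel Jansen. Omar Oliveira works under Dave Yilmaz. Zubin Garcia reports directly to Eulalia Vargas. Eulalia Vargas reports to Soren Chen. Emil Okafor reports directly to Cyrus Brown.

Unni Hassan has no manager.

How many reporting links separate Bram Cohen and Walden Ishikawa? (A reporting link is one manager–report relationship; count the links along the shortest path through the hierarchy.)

Bram Cohen is 4 levels below Kestrel Jansen, and Walden Ishikawa is 2 levels below Kestrel Jansen (their lowest common manager). The shortest path runs up from Bram Cohen to Kestrel Jansen and back down to Walden Ishikawa: 4 + 2 = 6 links.

6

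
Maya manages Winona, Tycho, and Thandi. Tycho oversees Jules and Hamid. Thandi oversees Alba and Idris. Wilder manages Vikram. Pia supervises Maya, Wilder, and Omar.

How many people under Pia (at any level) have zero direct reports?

The people in Pia's organization with no one reporting to them are Omar, Vikram, Winona, Hamid, Jules, Alba, Idris. That is 7.

7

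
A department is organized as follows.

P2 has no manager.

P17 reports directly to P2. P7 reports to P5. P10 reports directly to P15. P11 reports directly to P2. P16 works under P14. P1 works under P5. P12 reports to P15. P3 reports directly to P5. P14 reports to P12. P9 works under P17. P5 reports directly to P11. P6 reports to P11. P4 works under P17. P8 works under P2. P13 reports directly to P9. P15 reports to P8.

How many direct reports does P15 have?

2

P15 directly manages P12, P10. That is 2 direct reports.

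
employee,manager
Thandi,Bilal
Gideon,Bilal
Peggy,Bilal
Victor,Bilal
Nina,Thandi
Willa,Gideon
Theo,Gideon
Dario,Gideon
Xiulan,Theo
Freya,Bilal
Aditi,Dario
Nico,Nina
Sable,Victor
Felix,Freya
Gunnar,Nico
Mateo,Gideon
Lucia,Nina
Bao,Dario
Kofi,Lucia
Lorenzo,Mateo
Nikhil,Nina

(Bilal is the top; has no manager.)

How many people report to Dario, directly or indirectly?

Dario directly manages Aditi, Bao. Aditi has no reports. Bao has no reports. So Dario's organization is 2 direct reports plus everyone under them: 1 + 1 = 2.

2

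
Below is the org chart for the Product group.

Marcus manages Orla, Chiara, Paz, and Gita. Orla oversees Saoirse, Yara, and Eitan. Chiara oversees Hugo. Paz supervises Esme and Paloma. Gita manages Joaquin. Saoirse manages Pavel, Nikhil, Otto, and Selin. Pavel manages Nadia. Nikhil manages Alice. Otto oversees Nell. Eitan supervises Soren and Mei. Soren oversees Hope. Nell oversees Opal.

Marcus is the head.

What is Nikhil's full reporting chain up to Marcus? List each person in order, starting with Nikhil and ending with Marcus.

Nikhil -> Saoirse -> Orla -> Marcus

Nikhil reports to Saoirse. Saoirse reports to Orla. Orla reports to Marcus. Marcus is at the top.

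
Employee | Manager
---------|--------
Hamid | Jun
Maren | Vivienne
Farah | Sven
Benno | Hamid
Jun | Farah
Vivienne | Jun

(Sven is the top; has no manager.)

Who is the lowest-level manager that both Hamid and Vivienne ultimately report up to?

Jun

Hamid's chain of managers is Jun, Farah, Sven. Vivienne's chain of managers is Jun, Farah, Sven. The first manager that appears in both chains is Jun.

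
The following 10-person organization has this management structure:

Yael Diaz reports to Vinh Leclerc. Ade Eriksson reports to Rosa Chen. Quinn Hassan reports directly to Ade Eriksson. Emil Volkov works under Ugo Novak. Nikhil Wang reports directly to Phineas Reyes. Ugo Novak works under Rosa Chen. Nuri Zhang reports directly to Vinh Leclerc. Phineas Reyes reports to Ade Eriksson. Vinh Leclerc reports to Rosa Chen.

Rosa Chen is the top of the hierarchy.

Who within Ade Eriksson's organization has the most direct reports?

Direct-report counts within Ade Eriksson's organization: Ade Eriksson has 2; Phineas Reyes has 1. The largest is 2, held by Ade Eriksson.

Ade Eriksson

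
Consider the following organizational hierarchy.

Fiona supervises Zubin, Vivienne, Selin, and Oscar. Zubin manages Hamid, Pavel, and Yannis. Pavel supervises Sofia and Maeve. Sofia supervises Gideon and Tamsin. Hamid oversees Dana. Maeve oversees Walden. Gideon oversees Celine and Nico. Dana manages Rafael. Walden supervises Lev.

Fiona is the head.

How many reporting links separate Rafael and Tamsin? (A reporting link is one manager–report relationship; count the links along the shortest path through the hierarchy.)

6

Rafael is 3 levels below Zubin, and Tamsin is 3 levels below Zubin (their lowest common manager). The shortest path runs up from Rafael to Zubin and back down to Tamsin: 3 + 3 = 6 links.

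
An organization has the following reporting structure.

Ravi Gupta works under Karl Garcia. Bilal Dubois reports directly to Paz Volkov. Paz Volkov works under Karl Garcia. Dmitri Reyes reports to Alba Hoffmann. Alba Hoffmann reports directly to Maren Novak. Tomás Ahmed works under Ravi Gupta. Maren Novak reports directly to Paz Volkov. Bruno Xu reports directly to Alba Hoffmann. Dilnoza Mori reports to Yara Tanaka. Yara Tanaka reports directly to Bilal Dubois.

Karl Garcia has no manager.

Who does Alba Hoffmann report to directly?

Alba Hoffmann reports directly to Maren Novak.

Maren Novak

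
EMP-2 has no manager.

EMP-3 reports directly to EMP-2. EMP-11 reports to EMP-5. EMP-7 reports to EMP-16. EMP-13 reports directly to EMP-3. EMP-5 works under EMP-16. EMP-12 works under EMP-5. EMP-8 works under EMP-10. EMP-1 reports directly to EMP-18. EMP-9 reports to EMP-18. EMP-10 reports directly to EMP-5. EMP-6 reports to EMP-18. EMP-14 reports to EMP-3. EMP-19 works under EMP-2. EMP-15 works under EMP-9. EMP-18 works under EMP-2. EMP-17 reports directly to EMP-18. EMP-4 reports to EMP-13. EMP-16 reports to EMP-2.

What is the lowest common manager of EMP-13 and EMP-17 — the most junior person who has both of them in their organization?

EMP-13's chain of managers is EMP-3, EMP-2. EMP-17's chain of managers is EMP-18, EMP-2. The first manager that appears in both chains is EMP-2.

EMP-2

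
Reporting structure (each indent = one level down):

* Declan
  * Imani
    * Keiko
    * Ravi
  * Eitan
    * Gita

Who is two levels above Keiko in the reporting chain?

Keiko reports to Imani, and Imani reports to Declan. So Keiko's skip-level manager is Declan.

Declan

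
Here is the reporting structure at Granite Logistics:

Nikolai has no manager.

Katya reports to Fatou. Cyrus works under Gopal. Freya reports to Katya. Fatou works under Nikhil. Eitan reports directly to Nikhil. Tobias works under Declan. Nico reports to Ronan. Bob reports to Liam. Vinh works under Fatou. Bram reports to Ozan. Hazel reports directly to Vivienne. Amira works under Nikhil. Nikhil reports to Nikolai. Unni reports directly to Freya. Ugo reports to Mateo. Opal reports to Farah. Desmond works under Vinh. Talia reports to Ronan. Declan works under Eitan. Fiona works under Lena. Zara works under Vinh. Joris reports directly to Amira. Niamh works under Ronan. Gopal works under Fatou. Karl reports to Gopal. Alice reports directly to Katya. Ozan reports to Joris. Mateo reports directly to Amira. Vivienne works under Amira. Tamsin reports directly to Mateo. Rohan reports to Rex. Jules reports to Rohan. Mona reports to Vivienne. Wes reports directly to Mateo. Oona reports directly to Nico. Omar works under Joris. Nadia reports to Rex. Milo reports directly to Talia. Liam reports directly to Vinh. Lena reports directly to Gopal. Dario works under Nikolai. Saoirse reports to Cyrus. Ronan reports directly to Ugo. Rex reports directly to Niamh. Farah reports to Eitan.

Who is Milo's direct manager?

Talia

Milo reports directly to Talia.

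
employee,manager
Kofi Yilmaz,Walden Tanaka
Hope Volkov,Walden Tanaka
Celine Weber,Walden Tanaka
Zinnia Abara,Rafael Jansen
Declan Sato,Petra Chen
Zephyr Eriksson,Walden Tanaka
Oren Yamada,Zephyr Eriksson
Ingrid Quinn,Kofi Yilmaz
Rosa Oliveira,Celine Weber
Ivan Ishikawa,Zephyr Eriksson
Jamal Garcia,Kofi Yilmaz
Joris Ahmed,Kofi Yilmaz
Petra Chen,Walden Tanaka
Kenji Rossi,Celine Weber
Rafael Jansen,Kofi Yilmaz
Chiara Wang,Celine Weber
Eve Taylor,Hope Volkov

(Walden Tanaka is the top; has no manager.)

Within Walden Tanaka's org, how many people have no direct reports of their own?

11

The people in Walden Tanaka's organization with no one reporting to them are Jamal Garcia, Ingrid Quinn, Zinnia Abara, Joris Ahmed, Eve Taylor, Rosa Oliveira, Chiara Wang, Kenji Rossi, Oren Yamada, Ivan Ishikawa, Declan Sato. That is 11.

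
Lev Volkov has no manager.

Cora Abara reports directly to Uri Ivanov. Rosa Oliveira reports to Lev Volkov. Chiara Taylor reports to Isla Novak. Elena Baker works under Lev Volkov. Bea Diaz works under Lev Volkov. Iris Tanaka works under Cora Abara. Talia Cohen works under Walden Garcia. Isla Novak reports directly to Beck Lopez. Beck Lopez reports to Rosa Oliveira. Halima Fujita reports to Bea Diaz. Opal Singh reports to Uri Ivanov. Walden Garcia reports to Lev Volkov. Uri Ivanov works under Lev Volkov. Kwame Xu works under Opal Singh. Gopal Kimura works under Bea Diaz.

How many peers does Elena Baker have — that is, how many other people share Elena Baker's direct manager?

4

Elena Baker reports to Lev Volkov. Lev Volkov's other direct reports are Uri Ivanov, Rosa Oliveira, Walden Garcia, Bea Diaz — 4 peers.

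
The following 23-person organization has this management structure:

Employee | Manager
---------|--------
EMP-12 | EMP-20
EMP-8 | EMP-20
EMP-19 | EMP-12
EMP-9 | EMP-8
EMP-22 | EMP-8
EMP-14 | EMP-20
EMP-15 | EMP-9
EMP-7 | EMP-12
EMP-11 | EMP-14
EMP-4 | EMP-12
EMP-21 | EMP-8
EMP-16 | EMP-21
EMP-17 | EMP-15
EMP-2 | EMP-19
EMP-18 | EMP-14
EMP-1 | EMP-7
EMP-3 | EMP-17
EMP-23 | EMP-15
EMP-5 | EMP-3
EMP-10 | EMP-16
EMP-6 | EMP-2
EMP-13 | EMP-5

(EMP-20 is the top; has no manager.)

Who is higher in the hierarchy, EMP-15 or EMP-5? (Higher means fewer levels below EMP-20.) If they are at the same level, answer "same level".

EMP-15

EMP-15 is 3 levels below EMP-20; EMP-5 is 6. EMP-15 is higher.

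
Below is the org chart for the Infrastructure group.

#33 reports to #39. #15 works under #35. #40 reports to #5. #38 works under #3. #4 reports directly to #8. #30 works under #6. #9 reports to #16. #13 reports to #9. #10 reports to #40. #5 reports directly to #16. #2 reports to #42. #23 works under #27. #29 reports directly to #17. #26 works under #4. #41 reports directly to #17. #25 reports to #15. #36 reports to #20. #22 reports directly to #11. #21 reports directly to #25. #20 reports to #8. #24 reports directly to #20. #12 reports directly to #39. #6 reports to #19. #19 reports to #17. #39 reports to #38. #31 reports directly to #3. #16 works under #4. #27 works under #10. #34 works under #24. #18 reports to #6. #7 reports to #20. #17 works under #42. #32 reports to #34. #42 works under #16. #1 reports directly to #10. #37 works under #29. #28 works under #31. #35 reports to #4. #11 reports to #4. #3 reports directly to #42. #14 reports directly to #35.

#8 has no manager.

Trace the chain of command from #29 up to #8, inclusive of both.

#29 reports to #17. #17 reports to #42. #42 reports to #16. #16 reports to #4. #4 reports to #8. #8 is at the top.

#29 -> #17 -> #42 -> #16 -> #4 -> #8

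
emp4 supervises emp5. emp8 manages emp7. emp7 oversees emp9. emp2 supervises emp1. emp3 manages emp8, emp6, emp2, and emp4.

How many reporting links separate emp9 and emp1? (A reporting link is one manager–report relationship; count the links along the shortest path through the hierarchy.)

5

emp9 is 3 levels below emp3, and emp1 is 2 levels below emp3 (their lowest common manager). The shortest path runs up from emp9 to emp3 and back down to emp1: 3 + 2 = 5 links.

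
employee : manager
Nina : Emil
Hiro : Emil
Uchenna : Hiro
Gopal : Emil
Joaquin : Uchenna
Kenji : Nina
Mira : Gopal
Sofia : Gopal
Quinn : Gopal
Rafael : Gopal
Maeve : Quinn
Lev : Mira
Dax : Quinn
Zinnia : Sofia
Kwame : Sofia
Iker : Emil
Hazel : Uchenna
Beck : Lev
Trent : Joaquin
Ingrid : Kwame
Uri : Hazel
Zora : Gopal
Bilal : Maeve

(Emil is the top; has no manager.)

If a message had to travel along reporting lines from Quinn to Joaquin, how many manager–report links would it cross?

5

Quinn is 2 levels below Emil, and Joaquin is 3 levels below Emil (their lowest common manager). The shortest path runs up from Quinn to Emil and back down to Joaquin: 2 + 3 = 5 links.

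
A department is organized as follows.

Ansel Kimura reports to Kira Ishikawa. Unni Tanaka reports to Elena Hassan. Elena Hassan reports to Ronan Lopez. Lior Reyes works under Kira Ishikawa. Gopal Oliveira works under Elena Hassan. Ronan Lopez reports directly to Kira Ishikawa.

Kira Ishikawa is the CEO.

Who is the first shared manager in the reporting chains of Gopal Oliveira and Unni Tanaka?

Gopal Oliveira's chain of managers is Elena Hassan, Ronan Lopez, Kira Ishikawa. Unni Tanaka's chain of managers is Elena Hassan, Ronan Lopez, Kira Ishikawa. The first manager that appears in both chains is Elena Hassan.

Elena Hassan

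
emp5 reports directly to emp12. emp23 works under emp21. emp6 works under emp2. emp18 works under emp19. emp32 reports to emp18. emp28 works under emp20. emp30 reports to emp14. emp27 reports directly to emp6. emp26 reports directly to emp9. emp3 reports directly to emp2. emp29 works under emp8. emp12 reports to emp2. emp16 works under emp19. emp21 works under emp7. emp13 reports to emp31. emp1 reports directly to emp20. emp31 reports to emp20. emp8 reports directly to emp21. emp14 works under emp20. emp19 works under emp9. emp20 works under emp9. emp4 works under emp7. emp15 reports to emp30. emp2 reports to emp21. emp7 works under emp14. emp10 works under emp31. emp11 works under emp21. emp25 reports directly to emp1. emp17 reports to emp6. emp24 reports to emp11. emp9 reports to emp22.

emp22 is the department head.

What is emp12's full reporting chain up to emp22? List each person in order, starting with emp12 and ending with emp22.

emp12 -> emp2 -> emp21 -> emp7 -> emp14 -> emp20 -> emp9 -> emp22

emp12 reports to emp2. emp2 reports to emp21. emp21 reports to emp7. emp7 reports to emp14. emp14 reports to emp20. emp20 reports to emp9. emp9 reports to emp22. emp22 is at the top.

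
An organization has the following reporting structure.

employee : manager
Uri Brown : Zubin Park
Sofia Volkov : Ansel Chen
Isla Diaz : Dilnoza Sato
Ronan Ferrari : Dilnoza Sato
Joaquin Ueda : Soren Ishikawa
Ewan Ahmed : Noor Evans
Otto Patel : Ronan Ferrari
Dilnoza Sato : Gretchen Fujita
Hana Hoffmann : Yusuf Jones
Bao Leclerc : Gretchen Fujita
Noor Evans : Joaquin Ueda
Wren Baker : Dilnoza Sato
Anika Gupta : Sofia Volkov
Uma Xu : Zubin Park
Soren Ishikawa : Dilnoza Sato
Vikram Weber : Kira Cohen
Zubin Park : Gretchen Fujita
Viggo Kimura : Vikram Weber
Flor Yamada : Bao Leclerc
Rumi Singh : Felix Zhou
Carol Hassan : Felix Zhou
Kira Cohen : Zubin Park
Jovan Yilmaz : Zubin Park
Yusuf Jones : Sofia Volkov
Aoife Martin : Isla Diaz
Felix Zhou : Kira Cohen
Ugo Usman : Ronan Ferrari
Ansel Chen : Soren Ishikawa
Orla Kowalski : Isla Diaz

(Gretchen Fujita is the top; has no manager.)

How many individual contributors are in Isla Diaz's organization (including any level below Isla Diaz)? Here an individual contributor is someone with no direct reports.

2

The people in Isla Diaz's organization with no one reporting to them are Orla Kowalski, Aoife Martin. That is 2.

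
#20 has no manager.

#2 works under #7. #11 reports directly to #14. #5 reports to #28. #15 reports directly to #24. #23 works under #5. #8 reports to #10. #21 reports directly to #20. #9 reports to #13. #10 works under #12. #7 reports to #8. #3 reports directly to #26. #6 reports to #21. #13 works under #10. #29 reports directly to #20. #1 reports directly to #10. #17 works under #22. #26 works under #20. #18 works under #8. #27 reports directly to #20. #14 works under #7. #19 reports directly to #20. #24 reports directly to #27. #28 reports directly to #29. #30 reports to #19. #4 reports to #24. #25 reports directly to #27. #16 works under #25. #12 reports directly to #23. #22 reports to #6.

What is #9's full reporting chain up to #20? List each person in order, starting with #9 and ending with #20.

#9 -> #13 -> #10 -> #12 -> #23 -> #5 -> #28 -> #29 -> #20

#9 reports to #13. #13 reports to #10. #10 reports to #12. #12 reports to #23. #23 reports to #5. #5 reports to #28. #28 reports to #29. #29 reports to #20. #20 is at the top.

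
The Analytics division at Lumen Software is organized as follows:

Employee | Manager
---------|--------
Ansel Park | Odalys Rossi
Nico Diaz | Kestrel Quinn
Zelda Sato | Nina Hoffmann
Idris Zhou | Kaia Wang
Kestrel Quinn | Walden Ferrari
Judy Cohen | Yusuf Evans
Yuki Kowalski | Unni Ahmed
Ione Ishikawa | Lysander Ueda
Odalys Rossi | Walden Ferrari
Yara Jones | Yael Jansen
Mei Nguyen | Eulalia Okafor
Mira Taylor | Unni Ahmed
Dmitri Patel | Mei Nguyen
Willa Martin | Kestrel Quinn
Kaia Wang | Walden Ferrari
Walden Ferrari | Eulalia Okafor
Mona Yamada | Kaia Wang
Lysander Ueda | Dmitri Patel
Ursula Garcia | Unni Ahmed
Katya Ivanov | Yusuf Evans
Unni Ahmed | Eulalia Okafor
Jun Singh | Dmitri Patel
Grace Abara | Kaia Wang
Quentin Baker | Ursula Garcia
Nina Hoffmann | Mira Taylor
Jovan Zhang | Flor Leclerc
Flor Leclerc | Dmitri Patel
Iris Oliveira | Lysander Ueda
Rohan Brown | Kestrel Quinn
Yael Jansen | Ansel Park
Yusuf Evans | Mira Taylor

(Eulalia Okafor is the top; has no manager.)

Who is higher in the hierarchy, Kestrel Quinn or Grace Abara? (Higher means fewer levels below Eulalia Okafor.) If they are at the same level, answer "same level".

Kestrel Quinn

Kestrel Quinn is 2 levels below Eulalia Okafor; Grace Abara is 3. Kestrel Quinn is higher.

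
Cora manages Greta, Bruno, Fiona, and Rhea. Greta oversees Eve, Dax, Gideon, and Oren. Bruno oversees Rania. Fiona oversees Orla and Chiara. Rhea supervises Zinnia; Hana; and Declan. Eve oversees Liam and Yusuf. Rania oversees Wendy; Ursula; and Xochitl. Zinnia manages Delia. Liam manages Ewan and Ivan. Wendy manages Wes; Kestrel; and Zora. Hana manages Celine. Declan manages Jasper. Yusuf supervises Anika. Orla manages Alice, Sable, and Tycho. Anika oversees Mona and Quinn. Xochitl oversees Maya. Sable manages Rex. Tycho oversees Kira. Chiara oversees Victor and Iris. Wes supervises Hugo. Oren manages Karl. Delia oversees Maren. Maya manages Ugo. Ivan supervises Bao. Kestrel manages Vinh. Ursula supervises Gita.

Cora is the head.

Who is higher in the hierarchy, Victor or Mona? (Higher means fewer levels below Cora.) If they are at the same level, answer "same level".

Victor

Victor is 3 levels below Cora; Mona is 5. Victor is higher.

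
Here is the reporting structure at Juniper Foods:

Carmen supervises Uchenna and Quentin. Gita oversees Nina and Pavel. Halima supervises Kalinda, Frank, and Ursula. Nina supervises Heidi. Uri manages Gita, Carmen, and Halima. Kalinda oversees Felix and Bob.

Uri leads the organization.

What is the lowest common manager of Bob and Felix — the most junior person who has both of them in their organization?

Kalinda

Bob's chain of managers is Kalinda, Halima, Uri. Felix's chain of managers is Kalinda, Halima, Uri. The first manager that appears in both chains is Kalinda.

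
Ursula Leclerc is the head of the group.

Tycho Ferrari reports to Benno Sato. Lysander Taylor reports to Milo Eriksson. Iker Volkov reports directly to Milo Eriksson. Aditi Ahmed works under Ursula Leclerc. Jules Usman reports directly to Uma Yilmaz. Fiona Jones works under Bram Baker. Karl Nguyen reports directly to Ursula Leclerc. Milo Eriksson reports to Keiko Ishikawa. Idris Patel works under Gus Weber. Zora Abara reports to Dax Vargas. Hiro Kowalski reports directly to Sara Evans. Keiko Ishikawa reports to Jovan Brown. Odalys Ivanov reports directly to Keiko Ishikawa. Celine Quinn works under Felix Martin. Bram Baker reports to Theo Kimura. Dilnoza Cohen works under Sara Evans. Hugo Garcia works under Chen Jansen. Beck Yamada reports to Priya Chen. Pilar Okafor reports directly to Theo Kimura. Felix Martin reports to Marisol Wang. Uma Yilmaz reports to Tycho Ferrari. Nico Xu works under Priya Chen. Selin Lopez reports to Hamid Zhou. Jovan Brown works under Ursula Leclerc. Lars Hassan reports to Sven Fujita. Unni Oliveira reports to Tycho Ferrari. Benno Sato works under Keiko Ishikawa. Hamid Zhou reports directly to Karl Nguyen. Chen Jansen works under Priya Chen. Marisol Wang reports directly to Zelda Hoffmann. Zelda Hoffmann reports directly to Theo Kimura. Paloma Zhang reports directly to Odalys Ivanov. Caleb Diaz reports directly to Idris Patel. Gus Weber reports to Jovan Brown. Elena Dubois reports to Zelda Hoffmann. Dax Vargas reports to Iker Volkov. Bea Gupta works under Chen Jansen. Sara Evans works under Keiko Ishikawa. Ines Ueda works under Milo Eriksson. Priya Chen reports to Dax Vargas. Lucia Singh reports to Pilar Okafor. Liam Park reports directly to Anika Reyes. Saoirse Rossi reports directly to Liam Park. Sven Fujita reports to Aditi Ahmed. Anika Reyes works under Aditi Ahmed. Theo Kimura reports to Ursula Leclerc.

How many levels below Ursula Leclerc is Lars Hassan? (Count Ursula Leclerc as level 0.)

Chain from Lars Hassan up to Ursula Leclerc: Lars Hassan → Sven Fujita → Aditi Ahmed → Ursula Leclerc. That is 3 steps up, so Lars Hassan is 3 levels below Ursula Leclerc.

3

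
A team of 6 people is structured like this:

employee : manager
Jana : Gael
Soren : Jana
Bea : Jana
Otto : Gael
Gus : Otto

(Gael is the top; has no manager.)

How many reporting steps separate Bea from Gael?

2

Chain from Bea up to Gael: Bea → Jana → Gael. That is 2 steps up, so Bea is 2 levels below Gael.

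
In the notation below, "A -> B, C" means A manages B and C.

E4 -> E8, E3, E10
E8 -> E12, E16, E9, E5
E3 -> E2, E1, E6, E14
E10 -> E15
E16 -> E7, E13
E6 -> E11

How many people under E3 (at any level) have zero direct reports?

The people in E3's organization with no one reporting to them are E14, E11, E1, E2. That is 4.

4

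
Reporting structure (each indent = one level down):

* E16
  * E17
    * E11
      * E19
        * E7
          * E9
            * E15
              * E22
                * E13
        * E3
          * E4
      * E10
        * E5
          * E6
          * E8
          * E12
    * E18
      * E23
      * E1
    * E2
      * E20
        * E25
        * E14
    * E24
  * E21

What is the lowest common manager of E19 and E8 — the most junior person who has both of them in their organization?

E19's chain of managers is E11, E17, E16. E8's chain of managers is E5, E10, E11, E17, E16. The first manager that appears in both chains is E11.

E11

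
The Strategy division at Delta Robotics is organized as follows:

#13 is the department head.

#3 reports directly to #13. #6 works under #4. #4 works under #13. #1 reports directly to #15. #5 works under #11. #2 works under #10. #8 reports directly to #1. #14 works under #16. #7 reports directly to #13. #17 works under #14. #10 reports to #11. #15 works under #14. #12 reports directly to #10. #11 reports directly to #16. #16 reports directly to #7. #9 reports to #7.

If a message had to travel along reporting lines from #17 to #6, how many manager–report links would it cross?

6

#17 is 4 levels below #13, and #6 is 2 levels below #13 (their lowest common manager). The shortest path runs up from #17 to #13 and back down to #6: 4 + 2 = 6 links.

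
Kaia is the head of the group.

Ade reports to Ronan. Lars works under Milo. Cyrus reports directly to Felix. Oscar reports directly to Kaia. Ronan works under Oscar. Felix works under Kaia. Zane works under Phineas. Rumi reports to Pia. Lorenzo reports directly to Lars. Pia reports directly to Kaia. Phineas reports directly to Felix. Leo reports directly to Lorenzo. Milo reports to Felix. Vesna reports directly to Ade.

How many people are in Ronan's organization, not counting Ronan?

2

Ronan directly manages Ade. Under Ade: Vesna (1). That's 2 in total.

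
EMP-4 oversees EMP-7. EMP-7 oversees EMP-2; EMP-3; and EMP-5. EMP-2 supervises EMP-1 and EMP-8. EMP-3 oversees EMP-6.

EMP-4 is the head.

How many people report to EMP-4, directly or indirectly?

EMP-4 directly manages EMP-7. Under EMP-7: EMP-5, EMP-3, EMP-6, EMP-2, EMP-8, EMP-1 (6). That's 7 in total.

7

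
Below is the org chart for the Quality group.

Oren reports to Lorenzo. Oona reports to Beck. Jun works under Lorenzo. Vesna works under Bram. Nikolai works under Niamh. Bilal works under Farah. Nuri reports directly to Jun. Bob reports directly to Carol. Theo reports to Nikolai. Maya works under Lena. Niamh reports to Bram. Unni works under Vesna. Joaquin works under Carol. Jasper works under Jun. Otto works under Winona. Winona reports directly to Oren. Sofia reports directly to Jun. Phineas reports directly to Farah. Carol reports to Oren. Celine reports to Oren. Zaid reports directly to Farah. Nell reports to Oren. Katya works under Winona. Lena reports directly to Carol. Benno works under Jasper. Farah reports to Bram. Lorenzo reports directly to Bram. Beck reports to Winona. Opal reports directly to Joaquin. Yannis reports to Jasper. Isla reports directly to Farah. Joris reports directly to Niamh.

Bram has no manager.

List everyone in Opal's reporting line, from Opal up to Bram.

Opal -> Joaquin -> Carol -> Oren -> Lorenzo -> Bram

Opal reports to Joaquin. Joaquin reports to Carol. Carol reports to Oren. Oren reports to Lorenzo. Lorenzo reports to Bram. Bram is at the top.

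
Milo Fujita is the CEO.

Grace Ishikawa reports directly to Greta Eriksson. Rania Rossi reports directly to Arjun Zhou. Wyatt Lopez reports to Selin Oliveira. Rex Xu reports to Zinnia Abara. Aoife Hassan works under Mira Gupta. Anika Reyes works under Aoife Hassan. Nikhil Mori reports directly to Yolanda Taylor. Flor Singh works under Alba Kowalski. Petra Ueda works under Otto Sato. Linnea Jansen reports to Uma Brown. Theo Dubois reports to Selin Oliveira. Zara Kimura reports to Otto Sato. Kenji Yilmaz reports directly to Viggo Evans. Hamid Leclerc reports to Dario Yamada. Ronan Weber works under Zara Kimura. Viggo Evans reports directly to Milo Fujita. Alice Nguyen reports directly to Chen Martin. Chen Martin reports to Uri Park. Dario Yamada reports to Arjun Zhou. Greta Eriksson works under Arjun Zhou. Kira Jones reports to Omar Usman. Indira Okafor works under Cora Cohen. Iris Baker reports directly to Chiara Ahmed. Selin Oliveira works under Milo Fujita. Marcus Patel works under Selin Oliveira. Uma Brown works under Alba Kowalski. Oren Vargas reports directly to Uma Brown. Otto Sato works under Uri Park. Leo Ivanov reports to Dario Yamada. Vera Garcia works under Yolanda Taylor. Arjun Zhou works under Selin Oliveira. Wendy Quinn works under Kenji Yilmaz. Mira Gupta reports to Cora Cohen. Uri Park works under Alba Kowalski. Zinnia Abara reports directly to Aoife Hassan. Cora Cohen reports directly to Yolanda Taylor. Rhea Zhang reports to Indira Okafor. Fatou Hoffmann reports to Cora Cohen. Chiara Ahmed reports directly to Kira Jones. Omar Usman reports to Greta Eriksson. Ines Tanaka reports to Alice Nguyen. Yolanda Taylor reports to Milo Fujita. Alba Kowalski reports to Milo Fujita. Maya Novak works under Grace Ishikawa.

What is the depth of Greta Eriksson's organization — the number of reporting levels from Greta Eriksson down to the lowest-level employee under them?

The longest chain under Greta Eriksson runs Greta Eriksson → Omar Usman → Kira Jones → Chiara Ahmed → Iris Baker, which is 4 levels below Greta Eriksson.

4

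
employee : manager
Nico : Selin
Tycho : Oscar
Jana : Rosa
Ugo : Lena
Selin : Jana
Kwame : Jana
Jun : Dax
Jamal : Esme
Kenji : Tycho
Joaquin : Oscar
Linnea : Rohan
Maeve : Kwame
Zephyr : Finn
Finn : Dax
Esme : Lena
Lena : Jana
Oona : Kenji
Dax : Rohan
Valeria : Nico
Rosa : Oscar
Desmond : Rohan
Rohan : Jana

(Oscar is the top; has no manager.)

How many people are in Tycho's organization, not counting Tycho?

Tycho directly manages Kenji. Under Kenji: Oona (1). That's 2 in total.

2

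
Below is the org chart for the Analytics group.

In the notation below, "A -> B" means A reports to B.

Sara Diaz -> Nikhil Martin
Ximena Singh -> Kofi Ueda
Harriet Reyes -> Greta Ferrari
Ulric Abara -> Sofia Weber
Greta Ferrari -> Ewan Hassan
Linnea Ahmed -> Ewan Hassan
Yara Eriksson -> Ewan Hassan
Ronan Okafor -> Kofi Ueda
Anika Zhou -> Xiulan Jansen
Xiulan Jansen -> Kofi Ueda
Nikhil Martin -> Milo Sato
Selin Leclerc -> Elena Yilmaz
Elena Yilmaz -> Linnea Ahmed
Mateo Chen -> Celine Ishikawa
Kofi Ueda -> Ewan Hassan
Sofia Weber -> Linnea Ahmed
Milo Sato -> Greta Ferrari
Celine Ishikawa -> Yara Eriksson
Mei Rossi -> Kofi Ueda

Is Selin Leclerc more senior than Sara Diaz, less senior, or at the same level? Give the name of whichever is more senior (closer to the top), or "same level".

Selin Leclerc

Selin Leclerc is 3 levels below Ewan Hassan; Sara Diaz is 4. Selin Leclerc is higher.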